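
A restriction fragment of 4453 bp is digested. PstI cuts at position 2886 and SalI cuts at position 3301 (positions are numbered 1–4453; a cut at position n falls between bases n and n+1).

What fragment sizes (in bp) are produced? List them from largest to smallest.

2886, 1152, 415 bp

Combined cut positions (sorted): 2886, 3301.
Linear molecule, 2 cuts → 3 fragments:
  2886 − 0 = 2886 bp
  3301 − 2886 = 415 bp
  4453 − 3301 = 1152 bp
Sorted largest to smallest: 2886, 1152, 415 bp.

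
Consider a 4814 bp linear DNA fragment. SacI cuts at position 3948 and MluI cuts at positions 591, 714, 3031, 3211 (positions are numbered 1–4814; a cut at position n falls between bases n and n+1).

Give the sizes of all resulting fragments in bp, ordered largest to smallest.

Combined cut positions (sorted): 591, 714, 3031, 3211, 3948.
Linear molecule, 5 cuts → 6 fragments:
  591 − 0 = 591 bp
  714 − 591 = 123 bp
  3031 − 714 = 2317 bp
  3211 − 3031 = 180 bp
  3948 − 3211 = 737 bp
  4814 − 3948 = 866 bp
Sorted largest to smallest: 2317, 866, 737, 591, 180, 123 bp.

2317, 866, 737, 591, 180, 123 bp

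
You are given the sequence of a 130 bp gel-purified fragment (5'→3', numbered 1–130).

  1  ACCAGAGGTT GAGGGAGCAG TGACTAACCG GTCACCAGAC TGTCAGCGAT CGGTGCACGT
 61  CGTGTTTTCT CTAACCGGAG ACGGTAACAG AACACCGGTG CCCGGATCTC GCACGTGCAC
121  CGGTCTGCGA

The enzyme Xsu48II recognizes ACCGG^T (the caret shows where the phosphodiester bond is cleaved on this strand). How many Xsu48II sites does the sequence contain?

ACCGGT occurs starting at positions 27, 94, 119.
Xsu48II cuts at 3 sites.

3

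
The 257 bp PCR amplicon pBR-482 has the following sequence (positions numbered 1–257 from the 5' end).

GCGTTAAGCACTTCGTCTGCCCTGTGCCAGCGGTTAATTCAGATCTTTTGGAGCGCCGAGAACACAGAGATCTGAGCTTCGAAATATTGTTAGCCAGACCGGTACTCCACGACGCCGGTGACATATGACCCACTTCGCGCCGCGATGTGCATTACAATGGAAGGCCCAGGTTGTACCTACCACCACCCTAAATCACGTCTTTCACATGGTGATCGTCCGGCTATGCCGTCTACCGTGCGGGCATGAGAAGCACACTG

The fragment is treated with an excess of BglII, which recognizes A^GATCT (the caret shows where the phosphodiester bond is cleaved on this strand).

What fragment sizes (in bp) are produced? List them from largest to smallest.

189, 41, 27 bp

BglII sites (AGATCT) start at positions 41, 68.
BglII cuts after the first base of each site, so after positions 41, 68.
Linear molecule, 2 cuts → 3 fragments:
  1–41 → 41 bp
  42–68 → 27 bp
  69–257 → 189 bp
Sorted largest to smallest: 189, 41, 27 bp.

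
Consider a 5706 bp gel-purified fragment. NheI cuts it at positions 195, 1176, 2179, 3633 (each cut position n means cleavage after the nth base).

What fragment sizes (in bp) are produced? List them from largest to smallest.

2073, 1454, 1003, 981, 195 bp

Linear molecule, 4 cuts → 5 fragments:
  195 − 0 = 195 bp
  1176 − 195 = 981 bp
  2179 − 1176 = 1003 bp
  3633 − 2179 = 1454 bp
  5706 − 3633 = 2073 bp
Sorted largest to smallest: 2073, 1454, 1003, 981, 195 bp.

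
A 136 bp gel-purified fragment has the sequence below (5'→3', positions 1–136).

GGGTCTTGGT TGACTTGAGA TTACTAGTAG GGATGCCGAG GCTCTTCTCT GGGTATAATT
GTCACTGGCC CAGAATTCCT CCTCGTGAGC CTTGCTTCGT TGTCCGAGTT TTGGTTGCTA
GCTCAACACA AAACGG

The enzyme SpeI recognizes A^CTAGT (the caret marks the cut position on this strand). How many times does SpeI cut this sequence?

ACTAGT occurs starting at position 23.
SpeI cuts at 1 site.

1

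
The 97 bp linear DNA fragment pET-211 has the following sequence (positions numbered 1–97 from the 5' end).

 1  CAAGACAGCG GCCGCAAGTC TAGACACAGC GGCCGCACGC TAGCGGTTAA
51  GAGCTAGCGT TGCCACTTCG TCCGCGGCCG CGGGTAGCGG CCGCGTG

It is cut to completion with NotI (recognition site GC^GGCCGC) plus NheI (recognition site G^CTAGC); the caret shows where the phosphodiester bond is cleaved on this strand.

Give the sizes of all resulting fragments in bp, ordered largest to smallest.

22, 21, 14, 13, 9, 9, 9 bp

NotI sites (GCGGCCGC) start at positions 8, 29, 74, 87.
NotI cuts after base 2 of each site, so after positions 9, 30, 75, 88.
NheI sites (GCTAGC) start at positions 39, 53.
NheI cuts after the first base of each site, so after positions 39, 53.
Combined cut positions: 9, 30, 39, 53, 75, 88.
Linear molecule, 6 cuts → 7 fragments:
  1–9 → 9 bp
  10–30 → 21 bp
  31–39 → 9 bp
  40–53 → 14 bp
  54–75 → 22 bp
  76–88 → 13 bp
  89–97 → 9 bp
Sorted largest to smallest: 22, 21, 14, 13, 9, 9, 9 bp.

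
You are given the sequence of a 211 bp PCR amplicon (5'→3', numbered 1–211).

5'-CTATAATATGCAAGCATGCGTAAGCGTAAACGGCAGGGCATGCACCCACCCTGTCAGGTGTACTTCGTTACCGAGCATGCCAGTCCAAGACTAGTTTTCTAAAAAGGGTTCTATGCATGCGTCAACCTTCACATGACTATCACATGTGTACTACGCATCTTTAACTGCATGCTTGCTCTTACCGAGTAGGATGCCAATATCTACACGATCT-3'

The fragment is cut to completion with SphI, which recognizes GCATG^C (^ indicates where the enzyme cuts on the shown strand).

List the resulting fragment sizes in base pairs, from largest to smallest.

SphI sites (GCATGC) start at positions 14, 38, 75, 115, 167.
SphI cuts after base 5 of each site (before the last base), so after positions 18, 42, 79, 119, 171.
Linear molecule, 5 cuts → 6 fragments:
  1–18 → 18 bp
  19–42 → 24 bp
  43–79 → 37 bp
  80–119 → 40 bp
  120–171 → 52 bp
  172–211 → 40 bp
Sorted largest to smallest: 52, 40, 40, 37, 24, 18 bp.

52, 40, 40, 37, 24, 18 bp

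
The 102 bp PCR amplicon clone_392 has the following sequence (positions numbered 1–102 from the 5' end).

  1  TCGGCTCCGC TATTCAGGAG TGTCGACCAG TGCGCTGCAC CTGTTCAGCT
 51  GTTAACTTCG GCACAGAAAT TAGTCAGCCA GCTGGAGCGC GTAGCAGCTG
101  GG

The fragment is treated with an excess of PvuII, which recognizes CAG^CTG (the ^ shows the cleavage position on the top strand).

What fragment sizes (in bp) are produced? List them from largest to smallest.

PvuII sites (CAGCTG) start at positions 46, 79, 95.
PvuII cuts after base 3 of each site, so after positions 48, 81, 97.
Linear molecule, 3 cuts → 4 fragments:
  1–48 → 48 bp
  49–81 → 33 bp
  82–97 → 16 bp
  98–102 → 5 bp
Sorted largest to smallest: 48, 33, 16, 5 bp.

48, 33, 16, 5 bp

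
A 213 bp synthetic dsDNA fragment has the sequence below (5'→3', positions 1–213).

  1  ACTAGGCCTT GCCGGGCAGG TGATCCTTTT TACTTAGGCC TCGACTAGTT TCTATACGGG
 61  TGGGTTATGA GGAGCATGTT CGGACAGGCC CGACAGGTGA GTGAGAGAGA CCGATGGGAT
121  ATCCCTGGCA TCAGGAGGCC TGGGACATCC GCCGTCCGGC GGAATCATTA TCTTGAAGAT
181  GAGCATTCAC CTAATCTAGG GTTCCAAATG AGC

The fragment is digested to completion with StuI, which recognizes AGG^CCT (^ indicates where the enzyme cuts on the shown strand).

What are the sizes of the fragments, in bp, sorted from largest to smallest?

100, 75, 32, 6 bp

StuI sites (AGGCCT) start at positions 4, 36, 136.
StuI cuts after base 3 of each site, so after positions 6, 38, 138.
Linear molecule, 3 cuts → 4 fragments:
  1–6 → 6 bp
  7–38 → 32 bp
  39–138 → 100 bp
  139–213 → 75 bp
Sorted largest to smallest: 100, 75, 32, 6 bp.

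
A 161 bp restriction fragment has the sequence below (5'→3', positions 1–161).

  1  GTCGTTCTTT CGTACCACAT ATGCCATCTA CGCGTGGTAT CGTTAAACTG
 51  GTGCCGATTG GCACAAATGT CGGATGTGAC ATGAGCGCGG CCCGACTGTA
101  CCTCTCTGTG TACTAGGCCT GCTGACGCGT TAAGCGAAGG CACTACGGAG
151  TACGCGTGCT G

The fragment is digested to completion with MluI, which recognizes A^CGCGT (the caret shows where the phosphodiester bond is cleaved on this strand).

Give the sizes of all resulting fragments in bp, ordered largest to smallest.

95, 30, 27, 9 bp

MluI sites (ACGCGT) start at positions 30, 125, 152.
MluI cuts after the first base of each site, so after positions 30, 125, 152.
Linear molecule, 3 cuts → 4 fragments:
  1–30 → 30 bp
  31–125 → 95 bp
  126–152 → 27 bp
  153–161 → 9 bp
Sorted largest to smallest: 95, 30, 27, 9 bp.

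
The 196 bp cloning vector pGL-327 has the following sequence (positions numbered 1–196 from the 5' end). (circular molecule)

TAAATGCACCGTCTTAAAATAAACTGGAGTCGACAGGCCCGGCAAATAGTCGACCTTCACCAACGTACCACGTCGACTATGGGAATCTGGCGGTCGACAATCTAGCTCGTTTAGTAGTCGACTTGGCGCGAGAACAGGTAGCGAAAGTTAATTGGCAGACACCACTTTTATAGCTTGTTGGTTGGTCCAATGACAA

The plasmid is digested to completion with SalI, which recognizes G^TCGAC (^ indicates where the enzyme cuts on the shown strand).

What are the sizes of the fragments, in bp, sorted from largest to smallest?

SalI sites (GTCGAC) start at positions 29, 49, 72, 93, 117.
SalI cuts after the first base of each site, so after positions 29, 49, 72, 93, 117.
Circular molecule, 5 cuts → 5 fragments:
  30–49 → 20 bp
  50–72 → 23 bp
  73–93 → 21 bp
  94–117 → 24 bp
  118–196 then 1–29 → 79 + 29 = 108 bp
Sorted largest to smallest: 108, 24, 23, 21, 20 bp.

108, 24, 23, 21, 20 bp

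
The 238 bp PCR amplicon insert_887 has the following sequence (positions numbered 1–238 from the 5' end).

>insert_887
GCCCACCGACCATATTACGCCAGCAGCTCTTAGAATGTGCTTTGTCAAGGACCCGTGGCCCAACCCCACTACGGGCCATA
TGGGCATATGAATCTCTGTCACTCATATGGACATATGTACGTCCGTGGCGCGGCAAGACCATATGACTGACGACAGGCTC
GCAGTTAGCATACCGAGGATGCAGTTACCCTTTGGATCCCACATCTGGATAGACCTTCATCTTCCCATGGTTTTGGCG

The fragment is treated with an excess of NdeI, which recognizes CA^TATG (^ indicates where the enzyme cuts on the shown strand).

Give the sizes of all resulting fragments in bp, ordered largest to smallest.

97, 78, 28, 19, 8, 8 bp

NdeI sites (CATATG) start at positions 77, 85, 104, 112, 140.
NdeI cuts after base 2 of each site, so after positions 78, 86, 105, 113, 141.
Linear molecule, 5 cuts → 6 fragments:
  1–78 → 78 bp
  79–86 → 8 bp
  87–105 → 19 bp
  106–113 → 8 bp
  114–141 → 28 bp
  142–238 → 97 bp
Sorted largest to smallest: 97, 78, 28, 19, 8, 8 bp.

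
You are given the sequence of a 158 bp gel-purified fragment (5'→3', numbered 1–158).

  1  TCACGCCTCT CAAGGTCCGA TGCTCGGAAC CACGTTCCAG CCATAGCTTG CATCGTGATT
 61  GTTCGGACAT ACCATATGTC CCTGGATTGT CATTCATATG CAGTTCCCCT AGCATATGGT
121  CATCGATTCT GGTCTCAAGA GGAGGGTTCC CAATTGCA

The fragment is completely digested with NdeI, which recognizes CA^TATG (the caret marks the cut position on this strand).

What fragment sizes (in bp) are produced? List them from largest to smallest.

74, 44, 22, 18 bp

NdeI sites (CATATG) start at positions 73, 95, 113.
NdeI cuts after base 2 of each site, so after positions 74, 96, 114.
Linear molecule, 3 cuts → 4 fragments:
  1–74 → 74 bp
  75–96 → 22 bp
  97–114 → 18 bp
  115–158 → 44 bp
Sorted largest to smallest: 74, 44, 22, 18 bp.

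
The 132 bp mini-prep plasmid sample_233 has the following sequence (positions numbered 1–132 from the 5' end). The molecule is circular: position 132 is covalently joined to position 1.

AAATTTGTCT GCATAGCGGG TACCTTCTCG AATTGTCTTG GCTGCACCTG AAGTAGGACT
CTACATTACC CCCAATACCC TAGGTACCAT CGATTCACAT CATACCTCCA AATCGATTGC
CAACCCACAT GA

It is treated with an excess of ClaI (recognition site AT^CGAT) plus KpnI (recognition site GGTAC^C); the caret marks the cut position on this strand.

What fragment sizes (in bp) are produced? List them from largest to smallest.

64, 42, 23, 3 bp

ClaI sites (ATCGAT) start at positions 89, 112.
ClaI cuts after base 2 of each site, so after positions 90, 113.
KpnI sites (GGTACC) start at positions 19, 83.
KpnI cuts after base 5 of each site (before the last base), so after positions 23, 87.
Combined cut positions: 23, 87, 90, 113.
Circular molecule, 4 cuts → 4 fragments:
  24–87 → 64 bp
  88–90 → 3 bp
  91–113 → 23 bp
  114–132 then 1–23 → 19 + 23 = 42 bp
Sorted largest to smallest: 64, 42, 23, 3 bp.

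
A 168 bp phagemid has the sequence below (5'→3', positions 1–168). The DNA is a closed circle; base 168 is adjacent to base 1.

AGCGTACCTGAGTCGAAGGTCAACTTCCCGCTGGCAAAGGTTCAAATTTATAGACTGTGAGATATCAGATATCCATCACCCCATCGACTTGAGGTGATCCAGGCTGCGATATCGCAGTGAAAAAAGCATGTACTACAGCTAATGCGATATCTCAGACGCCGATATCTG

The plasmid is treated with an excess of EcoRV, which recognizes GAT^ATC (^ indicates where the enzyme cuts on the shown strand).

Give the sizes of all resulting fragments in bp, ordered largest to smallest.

EcoRV sites (GATATC) start at positions 61, 68, 108, 146, 161.
EcoRV cuts after base 3 of each site, so after positions 63, 70, 110, 148, 163.
Circular molecule, 5 cuts → 5 fragments:
  64–70 → 7 bp
  71–110 → 40 bp
  111–148 → 38 bp
  149–163 → 15 bp
  164–168 then 1–63 → 5 + 63 = 68 bp
Sorted largest to smallest: 68, 40, 38, 15, 7 bp.

68, 40, 38, 15, 7 bp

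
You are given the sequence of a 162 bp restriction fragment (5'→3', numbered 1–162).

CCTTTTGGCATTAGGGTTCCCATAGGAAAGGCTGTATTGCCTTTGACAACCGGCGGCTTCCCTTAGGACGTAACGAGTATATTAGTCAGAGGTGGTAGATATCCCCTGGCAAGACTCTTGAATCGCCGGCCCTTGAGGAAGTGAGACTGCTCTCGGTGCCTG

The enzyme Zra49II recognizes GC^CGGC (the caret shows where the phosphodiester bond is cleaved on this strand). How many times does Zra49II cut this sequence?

1

GCCGGC occurs starting at position 125.
Zra49II cuts at 1 site.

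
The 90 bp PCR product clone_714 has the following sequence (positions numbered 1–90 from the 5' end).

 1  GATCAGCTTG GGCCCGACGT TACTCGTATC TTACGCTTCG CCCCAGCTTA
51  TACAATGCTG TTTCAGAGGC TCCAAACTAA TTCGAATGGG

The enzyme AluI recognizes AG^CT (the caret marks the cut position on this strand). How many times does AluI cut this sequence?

2

AGCT occurs starting at positions 5, 45.
AluI cuts at 2 sites.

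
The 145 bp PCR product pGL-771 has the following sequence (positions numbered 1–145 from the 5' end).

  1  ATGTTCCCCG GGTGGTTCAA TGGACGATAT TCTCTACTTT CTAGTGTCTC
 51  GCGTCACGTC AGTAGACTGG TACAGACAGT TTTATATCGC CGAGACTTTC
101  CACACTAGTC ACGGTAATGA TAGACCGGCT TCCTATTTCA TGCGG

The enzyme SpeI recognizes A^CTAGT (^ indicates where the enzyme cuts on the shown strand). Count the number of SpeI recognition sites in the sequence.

ACTAGT occurs starting at position 104.
SpeI cuts at 1 site.

1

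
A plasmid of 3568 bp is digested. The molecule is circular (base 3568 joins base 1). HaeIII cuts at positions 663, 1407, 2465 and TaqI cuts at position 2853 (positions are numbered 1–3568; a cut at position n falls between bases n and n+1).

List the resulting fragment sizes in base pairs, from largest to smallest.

Combined cut positions (sorted): 663, 1407, 2465, 2853.
Circular molecule, 4 cuts → 4 fragments:
  1407 − 663 = 744 bp
  2465 − 1407 = 1058 bp
  2853 − 2465 = 388 bp
  wrap: 3568 − 2853 + 663 = 1378 bp
Sorted largest to smallest: 1378, 1058, 744, 388 bp.

1378, 1058, 744, 388 bp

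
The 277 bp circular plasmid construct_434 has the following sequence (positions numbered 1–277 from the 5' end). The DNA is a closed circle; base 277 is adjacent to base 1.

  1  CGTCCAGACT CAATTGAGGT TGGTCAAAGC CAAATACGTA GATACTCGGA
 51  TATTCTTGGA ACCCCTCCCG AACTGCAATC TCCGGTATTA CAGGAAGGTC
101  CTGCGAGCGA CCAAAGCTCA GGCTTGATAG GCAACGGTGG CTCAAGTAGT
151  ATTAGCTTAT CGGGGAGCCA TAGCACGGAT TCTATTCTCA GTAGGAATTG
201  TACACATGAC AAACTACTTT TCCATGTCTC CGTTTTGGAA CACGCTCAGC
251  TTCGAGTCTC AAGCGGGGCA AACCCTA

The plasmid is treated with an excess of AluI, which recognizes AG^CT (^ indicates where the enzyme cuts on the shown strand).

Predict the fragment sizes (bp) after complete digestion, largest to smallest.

AluI sites (AGCT) start at positions 115, 154, 248.
AluI cuts after base 2 of each site, so after positions 116, 155, 249.
Circular molecule, 3 cuts → 3 fragments:
  117–155 → 39 bp
  156–249 → 94 bp
  250–277 then 1–116 → 28 + 116 = 144 bp
Sorted largest to smallest: 144, 94, 39 bp.

144, 94, 39 bp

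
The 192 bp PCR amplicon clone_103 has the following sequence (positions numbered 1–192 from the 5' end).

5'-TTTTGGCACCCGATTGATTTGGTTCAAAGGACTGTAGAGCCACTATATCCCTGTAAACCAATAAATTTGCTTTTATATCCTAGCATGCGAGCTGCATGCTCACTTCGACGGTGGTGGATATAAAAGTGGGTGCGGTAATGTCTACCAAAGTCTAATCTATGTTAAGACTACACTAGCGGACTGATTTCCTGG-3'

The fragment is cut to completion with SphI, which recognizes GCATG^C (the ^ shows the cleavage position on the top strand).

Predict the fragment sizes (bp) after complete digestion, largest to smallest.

SphI sites (GCATGC) start at positions 83, 94.
SphI cuts after base 5 of each site (before the last base), so after positions 87, 98.
Linear molecule, 2 cuts → 3 fragments:
  1–87 → 87 bp
  88–98 → 11 bp
  99–192 → 94 bp
Sorted largest to smallest: 94, 87, 11 bp.

94, 87, 11 bp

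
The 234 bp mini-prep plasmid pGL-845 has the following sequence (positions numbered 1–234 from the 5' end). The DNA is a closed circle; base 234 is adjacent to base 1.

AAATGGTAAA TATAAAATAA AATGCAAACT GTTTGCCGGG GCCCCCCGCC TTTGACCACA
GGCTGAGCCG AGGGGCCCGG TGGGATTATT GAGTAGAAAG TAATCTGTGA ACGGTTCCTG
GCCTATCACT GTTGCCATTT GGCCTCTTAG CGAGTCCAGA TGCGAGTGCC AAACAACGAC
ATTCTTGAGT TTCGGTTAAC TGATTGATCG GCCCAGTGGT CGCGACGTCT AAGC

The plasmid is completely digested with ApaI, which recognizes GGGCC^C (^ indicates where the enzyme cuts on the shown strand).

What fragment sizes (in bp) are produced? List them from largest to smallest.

200, 34 bp

ApaI sites (GGGCCC) start at positions 39, 73.
ApaI cuts after base 5 of each site (before the last base), so after positions 43, 77.
Circular molecule, 2 cuts → 2 fragments:
  44–77 → 34 bp
  78–234 then 1–43 → 157 + 43 = 200 bp
Sorted largest to smallest: 200, 34 bp.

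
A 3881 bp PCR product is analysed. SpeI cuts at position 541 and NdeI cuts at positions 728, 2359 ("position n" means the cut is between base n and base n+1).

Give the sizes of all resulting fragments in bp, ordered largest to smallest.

1631, 1522, 541, 187 bp

Combined cut positions (sorted): 541, 728, 2359.
Linear molecule, 3 cuts → 4 fragments:
  541 − 0 = 541 bp
  728 − 541 = 187 bp
  2359 − 728 = 1631 bp
  3881 − 2359 = 1522 bp
Sorted largest to smallest: 1631, 1522, 541, 187 bp.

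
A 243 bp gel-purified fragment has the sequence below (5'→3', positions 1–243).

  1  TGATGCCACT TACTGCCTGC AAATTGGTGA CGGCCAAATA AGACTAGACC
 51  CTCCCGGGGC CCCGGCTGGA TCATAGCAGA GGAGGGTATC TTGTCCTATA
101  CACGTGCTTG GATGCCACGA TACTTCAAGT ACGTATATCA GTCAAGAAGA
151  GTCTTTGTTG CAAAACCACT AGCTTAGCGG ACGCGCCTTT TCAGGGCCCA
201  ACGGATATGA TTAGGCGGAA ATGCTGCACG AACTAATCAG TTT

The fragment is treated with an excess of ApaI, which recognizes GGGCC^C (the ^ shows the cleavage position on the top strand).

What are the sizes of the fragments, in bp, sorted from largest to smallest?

137, 61, 45 bp

ApaI sites (GGGCCC) start at positions 57, 194.
ApaI cuts after base 5 of each site (before the last base), so after positions 61, 198.
Linear molecule, 2 cuts → 3 fragments:
  1–61 → 61 bp
  62–198 → 137 bp
  199–243 → 45 bp
Sorted largest to smallest: 137, 61, 45 bp.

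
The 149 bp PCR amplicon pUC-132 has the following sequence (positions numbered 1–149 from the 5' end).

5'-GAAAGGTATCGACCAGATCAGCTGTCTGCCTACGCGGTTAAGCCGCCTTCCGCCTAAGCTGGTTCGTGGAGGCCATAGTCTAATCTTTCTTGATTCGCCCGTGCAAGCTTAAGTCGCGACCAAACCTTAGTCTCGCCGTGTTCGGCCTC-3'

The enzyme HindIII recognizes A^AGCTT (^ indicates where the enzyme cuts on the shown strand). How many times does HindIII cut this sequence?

AAGCTT occurs starting at position 105.
HindIII cuts at 1 site.

1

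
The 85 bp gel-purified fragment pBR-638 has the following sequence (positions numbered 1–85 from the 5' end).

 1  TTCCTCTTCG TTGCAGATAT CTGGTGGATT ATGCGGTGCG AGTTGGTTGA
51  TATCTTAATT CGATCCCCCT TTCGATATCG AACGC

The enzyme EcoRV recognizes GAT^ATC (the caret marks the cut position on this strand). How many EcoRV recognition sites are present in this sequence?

GATATC occurs starting at positions 16, 49, 74.
EcoRV cuts at 3 sites.

3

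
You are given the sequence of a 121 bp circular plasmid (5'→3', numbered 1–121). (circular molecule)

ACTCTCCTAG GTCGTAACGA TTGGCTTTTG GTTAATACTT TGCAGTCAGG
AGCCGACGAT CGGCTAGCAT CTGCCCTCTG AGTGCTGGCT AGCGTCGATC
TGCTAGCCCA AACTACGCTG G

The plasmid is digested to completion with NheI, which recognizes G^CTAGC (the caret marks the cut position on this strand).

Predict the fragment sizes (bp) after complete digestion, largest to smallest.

82, 25, 14 bp

NheI sites (GCTAGC) start at positions 63, 88, 102.
NheI cuts after the first base of each site, so after positions 63, 88, 102.
Circular molecule, 3 cuts → 3 fragments:
  64–88 → 25 bp
  89–102 → 14 bp
  103–121 then 1–63 → 19 + 63 = 82 bp
Sorted largest to smallest: 82, 25, 14 bp.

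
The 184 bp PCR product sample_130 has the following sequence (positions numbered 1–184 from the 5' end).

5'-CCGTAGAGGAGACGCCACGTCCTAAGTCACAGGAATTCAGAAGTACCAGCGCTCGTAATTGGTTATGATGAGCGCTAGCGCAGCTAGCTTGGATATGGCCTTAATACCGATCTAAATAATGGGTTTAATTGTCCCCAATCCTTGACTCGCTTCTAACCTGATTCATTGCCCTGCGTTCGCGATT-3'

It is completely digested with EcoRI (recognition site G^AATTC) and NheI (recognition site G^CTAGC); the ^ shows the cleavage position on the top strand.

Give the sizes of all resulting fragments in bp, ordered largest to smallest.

The EcoRI site (GAATTC) starts at position 33.
EcoRI cuts after the first base of each site, so after position 33.
NheI sites (GCTAGC) start at positions 74, 83.
NheI cuts after the first base of each site, so after positions 74, 83.
Combined cut positions: 33, 74, 83.
Linear molecule, 3 cuts → 4 fragments:
  1–33 → 33 bp
  34–74 → 41 bp
  75–83 → 9 bp
  84–184 → 101 bp
Sorted largest to smallest: 101, 41, 33, 9 bp.

101, 41, 33, 9 bp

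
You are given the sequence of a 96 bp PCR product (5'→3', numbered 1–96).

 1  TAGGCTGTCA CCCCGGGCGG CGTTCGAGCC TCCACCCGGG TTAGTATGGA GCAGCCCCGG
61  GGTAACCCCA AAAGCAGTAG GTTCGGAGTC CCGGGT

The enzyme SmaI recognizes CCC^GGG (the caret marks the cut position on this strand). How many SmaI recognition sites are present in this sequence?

CCCGGG occurs starting at positions 12, 35, 56, 90.
SmaI cuts at 4 sites.

4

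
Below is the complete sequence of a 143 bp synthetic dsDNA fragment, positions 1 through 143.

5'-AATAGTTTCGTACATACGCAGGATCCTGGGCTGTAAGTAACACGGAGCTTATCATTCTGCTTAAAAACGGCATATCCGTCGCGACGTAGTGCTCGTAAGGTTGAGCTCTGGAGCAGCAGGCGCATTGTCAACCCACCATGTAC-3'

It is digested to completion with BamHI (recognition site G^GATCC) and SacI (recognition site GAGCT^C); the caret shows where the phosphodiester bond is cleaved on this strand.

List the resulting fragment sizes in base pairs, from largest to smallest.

86, 36, 21 bp

The BamHI site (GGATCC) starts at position 21.
BamHI cuts after the first base of each site, so after position 21.
The SacI site (GAGCTC) starts at position 103.
SacI cuts after base 5 of each site (before the last base), so after position 107.
Combined cut positions: 21, 107.
Linear molecule, 2 cuts → 3 fragments:
  1–21 → 21 bp
  22–107 → 86 bp
  108–143 → 36 bp
Sorted largest to smallest: 86, 36, 21 bp.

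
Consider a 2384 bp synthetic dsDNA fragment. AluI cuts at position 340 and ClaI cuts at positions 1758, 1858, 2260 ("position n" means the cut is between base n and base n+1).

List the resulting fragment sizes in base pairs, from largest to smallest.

1418, 402, 340, 124, 100 bp

Combined cut positions (sorted): 340, 1758, 1858, 2260.
Linear molecule, 4 cuts → 5 fragments:
  340 − 0 = 340 bp
  1758 − 340 = 1418 bp
  1858 − 1758 = 100 bp
  2260 − 1858 = 402 bp
  2384 − 2260 = 124 bp
Sorted largest to smallest: 1418, 402, 340, 124, 100 bp.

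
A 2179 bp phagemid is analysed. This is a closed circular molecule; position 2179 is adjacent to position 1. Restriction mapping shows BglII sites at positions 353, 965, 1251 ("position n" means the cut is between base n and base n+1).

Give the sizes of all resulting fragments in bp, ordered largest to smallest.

Circular molecule, 3 cuts → 3 fragments:
  965 − 353 = 612 bp
  1251 − 965 = 286 bp
  wrap: 2179 − 1251 + 353 = 1281 bp
Sorted largest to smallest: 1281, 612, 286 bp.

1281, 612, 286 bp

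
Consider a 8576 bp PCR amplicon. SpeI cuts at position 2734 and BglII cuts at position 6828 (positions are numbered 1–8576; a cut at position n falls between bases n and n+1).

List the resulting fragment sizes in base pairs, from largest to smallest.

4094, 2734, 1748 bp

Combined cut positions (sorted): 2734, 6828.
Linear molecule, 2 cuts → 3 fragments:
  2734 − 0 = 2734 bp
  6828 − 2734 = 4094 bp
  8576 − 6828 = 1748 bp
Sorted largest to smallest: 4094, 2734, 1748 bp.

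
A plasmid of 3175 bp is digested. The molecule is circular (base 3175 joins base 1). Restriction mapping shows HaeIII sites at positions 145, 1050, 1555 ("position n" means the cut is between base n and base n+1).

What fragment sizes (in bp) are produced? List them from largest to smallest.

Circular molecule, 3 cuts → 3 fragments:
  1050 − 145 = 905 bp
  1555 − 1050 = 505 bp
  wrap: 3175 − 1555 + 145 = 1765 bp
Sorted largest to smallest: 1765, 905, 505 bp.

1765, 905, 505 bp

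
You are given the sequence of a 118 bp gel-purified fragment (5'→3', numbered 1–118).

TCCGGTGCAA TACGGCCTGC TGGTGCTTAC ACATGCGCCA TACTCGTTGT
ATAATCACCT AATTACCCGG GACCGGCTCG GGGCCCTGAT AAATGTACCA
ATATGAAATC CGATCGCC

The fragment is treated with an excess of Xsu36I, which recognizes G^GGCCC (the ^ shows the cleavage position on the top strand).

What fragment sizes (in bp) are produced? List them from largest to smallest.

81, 37 bp

The Xsu36I site (GGGCCC) starts at position 81.
Xsu36I cuts after the first base of each site, so after position 81.
Linear molecule, 1 cut → 2 fragments:
  1–81 → 81 bp
  82–118 → 37 bp
Sorted largest to smallest: 81, 37 bp.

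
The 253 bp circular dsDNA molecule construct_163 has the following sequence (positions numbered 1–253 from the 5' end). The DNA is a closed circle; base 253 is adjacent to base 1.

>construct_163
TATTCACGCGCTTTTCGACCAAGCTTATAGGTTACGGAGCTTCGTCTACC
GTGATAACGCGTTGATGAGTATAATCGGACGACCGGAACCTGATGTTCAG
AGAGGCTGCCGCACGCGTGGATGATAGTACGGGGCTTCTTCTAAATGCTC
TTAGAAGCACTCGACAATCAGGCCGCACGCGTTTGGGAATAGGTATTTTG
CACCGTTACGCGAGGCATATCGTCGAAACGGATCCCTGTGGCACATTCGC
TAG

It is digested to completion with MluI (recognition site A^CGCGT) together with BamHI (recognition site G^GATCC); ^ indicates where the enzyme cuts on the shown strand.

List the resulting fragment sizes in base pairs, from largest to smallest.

MluI sites (ACGCGT) start at positions 57, 113, 177.
MluI cuts after the first base of each site, so after positions 57, 113, 177.
The BamHI site (GGATCC) starts at position 230.
BamHI cuts after the first base of each site, so after position 230.
Combined cut positions: 57, 113, 177, 230.
Circular molecule, 4 cuts → 4 fragments:
  58–113 → 56 bp
  114–177 → 64 bp
  178–230 → 53 bp
  231–253 then 1–57 → 23 + 57 = 80 bp
Sorted largest to smallest: 80, 64, 56, 53 bp.

80, 64, 56, 53 bp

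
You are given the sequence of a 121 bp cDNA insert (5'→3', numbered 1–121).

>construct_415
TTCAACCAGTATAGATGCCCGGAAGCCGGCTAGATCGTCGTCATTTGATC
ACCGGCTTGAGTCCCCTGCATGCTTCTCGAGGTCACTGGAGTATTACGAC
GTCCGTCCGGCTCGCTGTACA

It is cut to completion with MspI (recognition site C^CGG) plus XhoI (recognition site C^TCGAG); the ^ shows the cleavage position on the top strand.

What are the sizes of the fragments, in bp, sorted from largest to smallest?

MspI sites (CCGG) start at positions 19, 26, 52, 107.
MspI cuts after the first base of each site, so after positions 19, 26, 52, 107.
The XhoI site (CTCGAG) starts at position 76.
XhoI cuts after the first base of each site, so after position 76.
Combined cut positions: 19, 26, 52, 76, 107.
Linear molecule, 5 cuts → 6 fragments:
  1–19 → 19 bp
  20–26 → 7 bp
  27–52 → 26 bp
  53–76 → 24 bp
  77–107 → 31 bp
  108–121 → 14 bp
Sorted largest to smallest: 31, 26, 24, 19, 14, 7 bp.

31, 26, 24, 19, 14, 7 bp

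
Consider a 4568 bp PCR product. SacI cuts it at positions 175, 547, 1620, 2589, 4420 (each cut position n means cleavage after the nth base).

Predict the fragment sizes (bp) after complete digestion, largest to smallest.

1831, 1073, 969, 372, 175, 148 bp

Linear molecule, 5 cuts → 6 fragments:
  175 − 0 = 175 bp
  547 − 175 = 372 bp
  1620 − 547 = 1073 bp
  2589 − 1620 = 969 bp
  4420 − 2589 = 1831 bp
  4568 − 4420 = 148 bp
Sorted largest to smallest: 1831, 1073, 969, 372, 175, 148 bp.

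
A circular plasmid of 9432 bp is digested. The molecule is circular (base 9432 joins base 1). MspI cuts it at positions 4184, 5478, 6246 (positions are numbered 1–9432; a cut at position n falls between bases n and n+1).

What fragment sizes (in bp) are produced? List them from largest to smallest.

7370, 1294, 768 bp

Circular molecule, 3 cuts → 3 fragments:
  5478 − 4184 = 1294 bp
  6246 − 5478 = 768 bp
  wrap: 9432 − 6246 + 4184 = 7370 bp
Sorted largest to smallest: 7370, 1294, 768 bp.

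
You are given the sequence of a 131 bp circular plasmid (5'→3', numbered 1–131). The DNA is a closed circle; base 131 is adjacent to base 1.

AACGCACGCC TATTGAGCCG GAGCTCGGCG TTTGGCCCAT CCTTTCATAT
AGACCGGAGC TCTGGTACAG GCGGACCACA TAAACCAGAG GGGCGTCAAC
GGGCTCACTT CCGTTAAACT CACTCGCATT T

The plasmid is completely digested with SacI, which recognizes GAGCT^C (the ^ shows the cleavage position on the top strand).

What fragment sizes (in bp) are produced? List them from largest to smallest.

SacI sites (GAGCTC) start at positions 21, 57.
SacI cuts after base 5 of each site (before the last base), so after positions 25, 61.
Circular molecule, 2 cuts → 2 fragments:
  26–61 → 36 bp
  62–131 then 1–25 → 70 + 25 = 95 bp
Sorted largest to smallest: 95, 36 bp.

95, 36 bp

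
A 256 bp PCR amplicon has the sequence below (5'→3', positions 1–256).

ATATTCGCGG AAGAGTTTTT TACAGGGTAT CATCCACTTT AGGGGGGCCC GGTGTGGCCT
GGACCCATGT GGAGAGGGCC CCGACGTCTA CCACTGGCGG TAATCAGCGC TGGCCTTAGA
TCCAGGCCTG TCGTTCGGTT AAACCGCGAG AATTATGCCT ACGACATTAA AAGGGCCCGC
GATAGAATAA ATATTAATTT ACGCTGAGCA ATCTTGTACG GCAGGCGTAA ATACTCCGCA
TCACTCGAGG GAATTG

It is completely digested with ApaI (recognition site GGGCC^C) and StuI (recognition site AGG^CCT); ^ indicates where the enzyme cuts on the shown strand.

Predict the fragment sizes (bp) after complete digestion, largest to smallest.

ApaI sites (GGGCCC) start at positions 45, 76, 173.
ApaI cuts after base 5 of each site (before the last base), so after positions 49, 80, 177.
The StuI site (AGGCCT) starts at position 124.
StuI cuts after base 3 of each site, so after position 126.
Combined cut positions: 49, 80, 126, 177.
Linear molecule, 4 cuts → 5 fragments:
  1–49 → 49 bp
  50–80 → 31 bp
  81–126 → 46 bp
  127–177 → 51 bp
  178–256 → 79 bp
Sorted largest to smallest: 79, 51, 49, 46, 31 bp.

79, 51, 49, 46, 31 bp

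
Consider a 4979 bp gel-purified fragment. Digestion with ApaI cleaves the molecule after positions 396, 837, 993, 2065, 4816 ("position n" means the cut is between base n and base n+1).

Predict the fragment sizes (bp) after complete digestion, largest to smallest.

2751, 1072, 441, 396, 163, 156 bp

Linear molecule, 5 cuts → 6 fragments:
  396 − 0 = 396 bp
  837 − 396 = 441 bp
  993 − 837 = 156 bp
  2065 − 993 = 1072 bp
  4816 − 2065 = 2751 bp
  4979 − 4816 = 163 bp
Sorted largest to smallest: 2751, 1072, 441, 396, 163, 156 bp.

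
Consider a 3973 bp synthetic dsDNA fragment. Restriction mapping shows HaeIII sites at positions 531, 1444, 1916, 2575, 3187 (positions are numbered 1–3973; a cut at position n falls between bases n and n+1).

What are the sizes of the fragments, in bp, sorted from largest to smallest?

913, 786, 659, 612, 531, 472 bp

Linear molecule, 5 cuts → 6 fragments:
  531 − 0 = 531 bp
  1444 − 531 = 913 bp
  1916 − 1444 = 472 bp
  2575 − 1916 = 659 bp
  3187 − 2575 = 612 bp
  3973 − 3187 = 786 bp
Sorted largest to smallest: 913, 786, 659, 612, 531, 472 bp.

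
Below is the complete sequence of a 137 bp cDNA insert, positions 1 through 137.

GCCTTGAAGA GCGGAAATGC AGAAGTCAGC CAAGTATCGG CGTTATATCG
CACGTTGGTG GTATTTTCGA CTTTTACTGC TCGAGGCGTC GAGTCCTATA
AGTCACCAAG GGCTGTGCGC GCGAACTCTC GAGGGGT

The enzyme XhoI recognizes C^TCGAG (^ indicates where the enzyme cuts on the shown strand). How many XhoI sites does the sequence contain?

2

CTCGAG occurs starting at positions 80, 128.
XhoI cuts at 2 sites.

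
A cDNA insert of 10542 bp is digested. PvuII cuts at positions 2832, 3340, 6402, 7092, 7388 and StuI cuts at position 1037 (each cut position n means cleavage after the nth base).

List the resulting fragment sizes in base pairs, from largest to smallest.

3154, 3062, 1795, 1037, 690, 508, 296 bp

Combined cut positions (sorted): 1037, 2832, 3340, 6402, 7092, 7388.
Linear molecule, 6 cuts → 7 fragments:
  1037 − 0 = 1037 bp
  2832 − 1037 = 1795 bp
  3340 − 2832 = 508 bp
  6402 − 3340 = 3062 bp
  7092 − 6402 = 690 bp
  7388 − 7092 = 296 bp
  10542 − 7388 = 3154 bp
Sorted largest to smallest: 3154, 3062, 1795, 1037, 690, 508, 296 bp.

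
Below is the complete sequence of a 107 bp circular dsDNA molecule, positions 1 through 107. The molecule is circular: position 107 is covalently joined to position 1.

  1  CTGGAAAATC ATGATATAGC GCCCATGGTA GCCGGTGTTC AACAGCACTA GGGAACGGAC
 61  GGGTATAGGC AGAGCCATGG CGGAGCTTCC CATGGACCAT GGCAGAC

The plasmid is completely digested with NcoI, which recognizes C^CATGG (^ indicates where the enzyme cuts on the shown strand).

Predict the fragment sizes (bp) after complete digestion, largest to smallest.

52, 33, 15, 7 bp

NcoI sites (CCATGG) start at positions 23, 75, 90, 97.
NcoI cuts after the first base of each site, so after positions 23, 75, 90, 97.
Circular molecule, 4 cuts → 4 fragments:
  24–75 → 52 bp
  76–90 → 15 bp
  91–97 → 7 bp
  98–107 then 1–23 → 10 + 23 = 33 bp
Sorted largest to smallest: 52, 33, 15, 7 bp.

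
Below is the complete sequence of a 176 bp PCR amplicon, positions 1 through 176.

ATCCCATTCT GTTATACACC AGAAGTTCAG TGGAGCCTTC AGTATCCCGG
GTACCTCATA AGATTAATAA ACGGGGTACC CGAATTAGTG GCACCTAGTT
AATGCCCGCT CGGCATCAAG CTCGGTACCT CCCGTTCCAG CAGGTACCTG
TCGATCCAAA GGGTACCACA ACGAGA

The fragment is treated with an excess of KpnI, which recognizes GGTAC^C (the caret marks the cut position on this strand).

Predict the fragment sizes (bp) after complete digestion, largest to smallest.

KpnI sites (GGTACC) start at positions 50, 75, 124, 143, 162.
KpnI cuts after base 5 of each site (before the last base), so after positions 54, 79, 128, 147, 166.
Linear molecule, 5 cuts → 6 fragments:
  1–54 → 54 bp
  55–79 → 25 bp
  80–128 → 49 bp
  129–147 → 19 bp
  148–166 → 19 bp
  167–176 → 10 bp
Sorted largest to smallest: 54, 49, 25, 19, 19, 10 bp.

54, 49, 25, 19, 19, 10 bp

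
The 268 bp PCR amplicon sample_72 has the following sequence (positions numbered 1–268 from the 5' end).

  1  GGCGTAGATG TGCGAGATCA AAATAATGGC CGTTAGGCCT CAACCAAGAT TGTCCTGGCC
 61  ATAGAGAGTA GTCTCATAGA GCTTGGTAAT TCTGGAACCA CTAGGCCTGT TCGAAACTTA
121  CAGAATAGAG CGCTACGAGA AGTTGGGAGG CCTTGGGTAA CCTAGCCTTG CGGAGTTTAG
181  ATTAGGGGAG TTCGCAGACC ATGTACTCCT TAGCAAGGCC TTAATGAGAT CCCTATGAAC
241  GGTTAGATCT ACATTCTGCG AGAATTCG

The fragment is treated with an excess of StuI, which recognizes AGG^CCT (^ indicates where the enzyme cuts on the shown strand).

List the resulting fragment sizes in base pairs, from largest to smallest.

StuI sites (AGGCCT) start at positions 35, 103, 148, 216.
StuI cuts after base 3 of each site, so after positions 37, 105, 150, 218.
Linear molecule, 4 cuts → 5 fragments:
  1–37 → 37 bp
  38–105 → 68 bp
  106–150 → 45 bp
  151–218 → 68 bp
  219–268 → 50 bp
Sorted largest to smallest: 68, 68, 50, 45, 37 bp.

68, 68, 50, 45, 37 bp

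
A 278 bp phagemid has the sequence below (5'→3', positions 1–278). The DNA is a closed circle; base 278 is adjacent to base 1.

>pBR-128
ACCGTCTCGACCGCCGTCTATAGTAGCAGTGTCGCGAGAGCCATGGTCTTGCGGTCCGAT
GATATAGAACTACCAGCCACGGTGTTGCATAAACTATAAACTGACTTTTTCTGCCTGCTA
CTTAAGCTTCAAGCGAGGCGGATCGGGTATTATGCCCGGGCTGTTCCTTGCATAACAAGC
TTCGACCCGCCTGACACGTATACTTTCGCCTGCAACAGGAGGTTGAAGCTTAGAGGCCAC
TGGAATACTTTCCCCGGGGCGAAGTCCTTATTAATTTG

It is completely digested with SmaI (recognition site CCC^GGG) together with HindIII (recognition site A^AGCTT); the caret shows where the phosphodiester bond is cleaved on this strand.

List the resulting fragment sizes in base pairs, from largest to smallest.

147, 49, 33, 29, 20 bp

SmaI sites (CCCGGG) start at positions 155, 253.
SmaI cuts after base 3 of each site, so after positions 157, 255.
HindIII sites (AAGCTT) start at positions 124, 177, 226.
HindIII cuts after the first base of each site, so after positions 124, 177, 226.
Combined cut positions: 124, 157, 177, 226, 255.
Circular molecule, 5 cuts → 5 fragments:
  125–157 → 33 bp
  158–177 → 20 bp
  178–226 → 49 bp
  227–255 → 29 bp
  256–278 then 1–124 → 23 + 124 = 147 bp
Sorted largest to smallest: 147, 49, 33, 29, 20 bp.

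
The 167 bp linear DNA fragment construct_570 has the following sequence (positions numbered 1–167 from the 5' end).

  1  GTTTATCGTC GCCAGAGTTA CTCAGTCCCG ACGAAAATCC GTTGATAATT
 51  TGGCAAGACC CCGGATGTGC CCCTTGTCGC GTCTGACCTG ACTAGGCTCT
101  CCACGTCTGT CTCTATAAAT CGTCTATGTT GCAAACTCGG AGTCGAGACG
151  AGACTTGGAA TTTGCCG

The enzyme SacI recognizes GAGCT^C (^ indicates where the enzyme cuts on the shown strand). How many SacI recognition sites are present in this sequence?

0

No occurrence of GAGCTC is present in the sequence.
SacI does not cut: 0 sites.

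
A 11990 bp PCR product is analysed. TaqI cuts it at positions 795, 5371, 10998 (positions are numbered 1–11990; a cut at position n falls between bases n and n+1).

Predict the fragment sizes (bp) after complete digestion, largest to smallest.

5627, 4576, 992, 795 bp

Linear molecule, 3 cuts → 4 fragments:
  795 − 0 = 795 bp
  5371 − 795 = 4576 bp
  10998 − 5371 = 5627 bp
  11990 − 10998 = 992 bp
Sorted largest to smallest: 5627, 4576, 992, 795 bp.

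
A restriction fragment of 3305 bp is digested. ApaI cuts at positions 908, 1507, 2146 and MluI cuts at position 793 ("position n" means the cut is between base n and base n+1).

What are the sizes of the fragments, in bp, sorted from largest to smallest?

1159, 793, 639, 599, 115 bp

Combined cut positions (sorted): 793, 908, 1507, 2146.
Linear molecule, 4 cuts → 5 fragments:
  793 − 0 = 793 bp
  908 − 793 = 115 bp
  1507 − 908 = 599 bp
  2146 − 1507 = 639 bp
  3305 − 2146 = 1159 bp
Sorted largest to smallest: 1159, 793, 639, 599, 115 bp.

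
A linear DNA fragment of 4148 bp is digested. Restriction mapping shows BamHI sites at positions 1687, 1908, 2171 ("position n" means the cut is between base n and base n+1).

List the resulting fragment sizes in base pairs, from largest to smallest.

1977, 1687, 263, 221 bp

Linear molecule, 3 cuts → 4 fragments:
  1687 − 0 = 1687 bp
  1908 − 1687 = 221 bp
  2171 − 1908 = 263 bp
  4148 − 2171 = 1977 bp
Sorted largest to smallest: 1977, 1687, 263, 221 bp.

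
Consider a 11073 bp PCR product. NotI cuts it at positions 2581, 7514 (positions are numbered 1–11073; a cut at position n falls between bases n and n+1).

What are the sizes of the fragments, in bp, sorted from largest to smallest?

4933, 3559, 2581 bp

Linear molecule, 2 cuts → 3 fragments:
  2581 − 0 = 2581 bp
  7514 − 2581 = 4933 bp
  11073 − 7514 = 3559 bp
Sorted largest to smallest: 4933, 3559, 2581 bp.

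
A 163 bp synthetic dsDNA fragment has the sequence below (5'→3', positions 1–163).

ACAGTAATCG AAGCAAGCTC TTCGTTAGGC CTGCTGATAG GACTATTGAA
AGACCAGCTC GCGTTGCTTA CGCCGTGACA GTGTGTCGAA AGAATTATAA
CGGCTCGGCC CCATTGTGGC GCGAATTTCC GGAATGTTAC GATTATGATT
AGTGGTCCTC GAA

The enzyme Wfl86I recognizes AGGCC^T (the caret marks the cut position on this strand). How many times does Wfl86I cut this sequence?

1

AGGCCT occurs starting at position 27.
Wfl86I cuts at 1 site.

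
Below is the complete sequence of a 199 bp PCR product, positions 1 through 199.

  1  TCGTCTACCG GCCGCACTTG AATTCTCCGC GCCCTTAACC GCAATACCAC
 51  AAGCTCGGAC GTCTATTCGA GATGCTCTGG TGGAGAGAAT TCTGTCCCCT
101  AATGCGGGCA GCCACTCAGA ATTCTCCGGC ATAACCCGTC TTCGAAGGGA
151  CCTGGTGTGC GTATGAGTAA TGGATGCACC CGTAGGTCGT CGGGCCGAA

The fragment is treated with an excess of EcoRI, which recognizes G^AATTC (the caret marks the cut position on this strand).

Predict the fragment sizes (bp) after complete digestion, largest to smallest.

EcoRI sites (GAATTC) start at positions 20, 87, 119.
EcoRI cuts after the first base of each site, so after positions 20, 87, 119.
Linear molecule, 3 cuts → 4 fragments:
  1–20 → 20 bp
  21–87 → 67 bp
  88–119 → 32 bp
  120–199 → 80 bp
Sorted largest to smallest: 80, 67, 32, 20 bp.

80, 67, 32, 20 bp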